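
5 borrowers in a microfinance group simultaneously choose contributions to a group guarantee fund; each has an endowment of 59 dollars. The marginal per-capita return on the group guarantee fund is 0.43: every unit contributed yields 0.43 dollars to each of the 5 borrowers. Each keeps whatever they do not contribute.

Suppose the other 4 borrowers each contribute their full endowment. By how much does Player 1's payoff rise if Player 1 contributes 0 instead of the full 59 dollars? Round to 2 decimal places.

Switching from a contribution of 59 to 0 lets Player 1 keep an extra 59 dollars, but lowers the group guarantee fund by 59, which costs Player 1 their own share of that drop: 0.43 × 59 = 25.37.
Net gain = 59 − 25.37 = 33.63. The private return per contributed unit (0.43) is below 1, so free-riding is indeed the best response regardless of what the others do.

33.63 dollars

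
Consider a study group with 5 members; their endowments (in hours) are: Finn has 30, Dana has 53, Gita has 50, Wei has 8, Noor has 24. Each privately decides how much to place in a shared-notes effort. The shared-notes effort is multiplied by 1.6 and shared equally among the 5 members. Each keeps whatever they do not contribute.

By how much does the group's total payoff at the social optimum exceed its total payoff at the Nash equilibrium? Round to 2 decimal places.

99.00 hours

The private return per contributed unit is 1.6/5 = 0.3200 < 1 for every player regardless of endowment, so the Nash equilibrium is zero contribution and the group total is Σ E_j = 30 + 53 + 50 + 8 + 24 = 165.
Each contributed unit returns 1.600 to the group, so the social optimum is full contribution by everyone: group total = 1.600 × 165 = 264.00.
Efficiency loss = (1.600 − 1) × 165 = 99.00.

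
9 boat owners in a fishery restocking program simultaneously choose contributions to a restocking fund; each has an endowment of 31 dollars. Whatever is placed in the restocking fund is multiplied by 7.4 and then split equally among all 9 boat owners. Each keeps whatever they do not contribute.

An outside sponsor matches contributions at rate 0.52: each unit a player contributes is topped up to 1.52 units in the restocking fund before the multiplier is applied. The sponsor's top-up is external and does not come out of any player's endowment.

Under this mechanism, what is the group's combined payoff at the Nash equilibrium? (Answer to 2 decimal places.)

The effective private return per unit is now 7.4 × 1.52 / 9 = 1.2498 > 1, so every player's dominant strategy flips to full contribution.
At the Nash equilibrium everyone contributes 31. Group total payoff = 7.4 × 1.52 × 279 = 3138.19.

3138.19 dollars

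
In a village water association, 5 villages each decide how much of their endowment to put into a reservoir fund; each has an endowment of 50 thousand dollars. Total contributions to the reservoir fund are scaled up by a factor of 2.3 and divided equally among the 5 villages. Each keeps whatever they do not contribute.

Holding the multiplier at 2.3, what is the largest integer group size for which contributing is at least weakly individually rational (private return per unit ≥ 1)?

2

Private return per unit is 2.3/(group size), which is ≥ 1 whenever the group size is ≤ 2.3.
The largest such integer is 2.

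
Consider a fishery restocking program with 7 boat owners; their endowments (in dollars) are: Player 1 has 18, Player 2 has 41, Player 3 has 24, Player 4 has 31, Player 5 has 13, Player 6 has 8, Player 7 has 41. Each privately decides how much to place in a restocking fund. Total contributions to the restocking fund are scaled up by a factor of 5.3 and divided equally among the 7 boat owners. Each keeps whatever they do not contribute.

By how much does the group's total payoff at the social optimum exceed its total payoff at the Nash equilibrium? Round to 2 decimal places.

756.80 dollars

The private return per contributed unit is 5.3/7 = 0.7571 < 1 for every player regardless of endowment, so the Nash equilibrium is zero contribution and the group total is Σ E_j = 18 + 41 + 24 + 31 + 13 + 8 + 41 = 176.
Each contributed unit returns 5.300 to the group, so the social optimum is full contribution by everyone: group total = 5.300 × 176 = 932.80.
Efficiency loss = (5.300 − 1) × 176 = 756.80.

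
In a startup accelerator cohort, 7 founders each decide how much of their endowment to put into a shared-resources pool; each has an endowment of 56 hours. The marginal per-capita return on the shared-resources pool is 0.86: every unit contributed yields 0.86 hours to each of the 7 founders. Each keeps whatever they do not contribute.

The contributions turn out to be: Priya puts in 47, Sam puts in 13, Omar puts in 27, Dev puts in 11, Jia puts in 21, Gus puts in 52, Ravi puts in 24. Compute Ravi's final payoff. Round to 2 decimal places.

199.70 hours

Total contributed: 47 + 13 + 27 + 11 + 21 + 52 + 24 = 195.
Each receives 0.86 × 195 = 167.70 from the shared-resources pool.
Ravi keeps 56 − 24 = 32, so Ravi's payoff is 32 + 167.70 = 199.70.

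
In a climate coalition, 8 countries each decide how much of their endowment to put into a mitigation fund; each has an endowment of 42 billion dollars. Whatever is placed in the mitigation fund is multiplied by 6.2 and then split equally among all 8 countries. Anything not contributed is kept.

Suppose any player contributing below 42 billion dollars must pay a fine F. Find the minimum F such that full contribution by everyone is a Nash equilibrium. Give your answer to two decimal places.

Given the others contribute fully, the best deviation is to contribute 0 (any partial contribution still incurs the fine and gives up units whose private return 0.7750 is below 1).
Deviating from 42 to 0 saves 42 billion dollars but forfeits the deviator's share of the drop in the mitigation fund: 6.2/8 × 42 = 32.55.
So the deviation gain is 42 − 32.55 = 9.45, and the fine must be at least 9.45 billion dollars to wipe it out.

9.45 billion dollars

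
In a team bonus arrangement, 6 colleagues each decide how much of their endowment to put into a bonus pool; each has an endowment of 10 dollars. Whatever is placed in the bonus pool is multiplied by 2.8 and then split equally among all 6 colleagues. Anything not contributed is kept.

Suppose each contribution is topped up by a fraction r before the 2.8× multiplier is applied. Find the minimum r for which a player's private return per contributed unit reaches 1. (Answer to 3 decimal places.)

1.143

With matching at rate r, one contributed unit becomes (1 + r) in the bonus pool and returns 2.8 × (1 + r) / 6 to the contributor.
Setting this equal to 1: 1 + r = 6/2.8 = 2.1429.
So the minimum matching rate is r = 2.1429 − 1 = 1.143.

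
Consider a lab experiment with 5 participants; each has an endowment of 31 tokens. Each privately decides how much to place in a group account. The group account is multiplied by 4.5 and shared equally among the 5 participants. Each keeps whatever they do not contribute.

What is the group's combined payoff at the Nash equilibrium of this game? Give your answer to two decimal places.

155.00 tokens

Each contributed unit returns 4.5/5 = 0.9000 to its contributor — below 1 — so contributing 0 is dominant for every player. At the Nash equilibrium everyone keeps their 31, and the group total is 5 × 31 = 155.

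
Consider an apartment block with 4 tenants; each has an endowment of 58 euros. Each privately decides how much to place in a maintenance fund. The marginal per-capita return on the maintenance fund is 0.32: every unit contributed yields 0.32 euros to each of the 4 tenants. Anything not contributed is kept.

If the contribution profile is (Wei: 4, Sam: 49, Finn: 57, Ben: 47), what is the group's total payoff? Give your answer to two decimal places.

275.96 euros

Total contributed: 4 + 49 + 57 + 47 = 157; total kept: 4 × 58 − 157 = 75.
The maintenance fund pays out 0.32 × 4 × 157 = 200.96 in aggregate.
Group total = 75 + 200.96 = 275.96.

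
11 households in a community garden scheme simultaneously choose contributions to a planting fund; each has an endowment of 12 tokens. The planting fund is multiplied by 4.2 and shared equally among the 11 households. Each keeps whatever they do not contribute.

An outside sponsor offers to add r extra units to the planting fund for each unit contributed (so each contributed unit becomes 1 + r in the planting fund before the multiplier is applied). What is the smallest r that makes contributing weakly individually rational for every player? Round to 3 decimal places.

1.619

With matching at rate r, one contributed unit becomes (1 + r) in the planting fund and returns 4.2 × (1 + r) / 11 to the contributor.
Setting this equal to 1: 1 + r = 11/4.2 = 2.6190.
So the minimum matching rate is r = 2.6190 − 1 = 1.619.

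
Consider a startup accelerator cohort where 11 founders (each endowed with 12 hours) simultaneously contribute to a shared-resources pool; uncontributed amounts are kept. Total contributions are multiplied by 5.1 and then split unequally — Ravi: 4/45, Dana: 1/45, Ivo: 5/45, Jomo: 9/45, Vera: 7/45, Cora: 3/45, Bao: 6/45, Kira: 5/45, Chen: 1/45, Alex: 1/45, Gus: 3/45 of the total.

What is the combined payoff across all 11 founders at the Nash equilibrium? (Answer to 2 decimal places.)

181.20 hours

Each unit j contributes comes back to j as 5.1 × (j's share), so j prefers to contribute only if that share exceeds 1/5.1 = 0.1961; otherwise keeping the unit dominates.
Only Jomo (9/45) clears that bar, contributing 12; the remaining 10 contribute 0. Total contributed: 12.
The shared-resources pool pays out 5.1 × 12 = 61.20 in total (split across the unequal shares, but the aggregate is all that matters for the group sum).
The 10 free-riders keep 12 each, adding 120. Group total = 120 + 61.20 = 181.20.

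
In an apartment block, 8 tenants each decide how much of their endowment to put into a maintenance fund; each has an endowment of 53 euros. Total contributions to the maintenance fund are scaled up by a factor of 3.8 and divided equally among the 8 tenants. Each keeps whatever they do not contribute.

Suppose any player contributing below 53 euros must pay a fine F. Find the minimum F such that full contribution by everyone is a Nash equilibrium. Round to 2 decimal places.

27.83 euros

Given the others contribute fully, the best deviation is to contribute 0 (any partial contribution still incurs the fine and gives up units whose private return 0.4750 is below 1).
Deviating from 53 to 0 saves 53 euros but forfeits the deviator's share of the drop in the maintenance fund: 3.8/8 × 53 = 25.17.
So the deviation gain is 53 − 25.17 = 27.83, and the fine must be at least 27.83 euros to wipe it out.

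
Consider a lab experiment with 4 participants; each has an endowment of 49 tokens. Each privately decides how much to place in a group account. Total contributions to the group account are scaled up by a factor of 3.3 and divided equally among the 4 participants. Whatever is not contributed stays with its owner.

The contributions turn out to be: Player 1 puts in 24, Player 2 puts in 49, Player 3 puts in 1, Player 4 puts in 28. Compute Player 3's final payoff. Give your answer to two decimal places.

132.15 tokens

Total contributed: 24 + 49 + 1 + 28 = 102.
Each receives 3.3 × 102 / 4 = 84.15 from the group account.
Player 3 keeps 49 − 1 = 48, so Player 3's payoff is 48 + 84.15 = 132.15.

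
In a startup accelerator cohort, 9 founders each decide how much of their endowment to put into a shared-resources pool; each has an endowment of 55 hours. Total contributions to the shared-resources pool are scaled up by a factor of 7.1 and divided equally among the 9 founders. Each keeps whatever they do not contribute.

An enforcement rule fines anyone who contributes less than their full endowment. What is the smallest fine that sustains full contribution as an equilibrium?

Given the others contribute fully, the best deviation is to contribute 0 (any partial contribution still incurs the fine and gives up units whose private return 0.7889 is below 1).
Deviating from 55 to 0 saves 55 hours but forfeits the deviator's share of the drop in the shared-resources pool: 7.1/9 × 55 = 43.39.
So the deviation gain is 55 − 43.39 = 11.61, and the fine must be at least 11.61 hours to wipe it out.

11.61 hours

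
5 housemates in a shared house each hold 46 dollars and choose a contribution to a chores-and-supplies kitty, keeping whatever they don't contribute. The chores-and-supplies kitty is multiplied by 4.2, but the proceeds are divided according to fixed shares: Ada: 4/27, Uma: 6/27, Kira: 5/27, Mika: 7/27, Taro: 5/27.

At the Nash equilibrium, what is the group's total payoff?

377.20 dollars

Each unit j contributes comes back to j as 4.2 × (j's share), so j prefers to contribute only if that share exceeds 1/4.2 = 0.2381; otherwise keeping the unit dominates.
Only Mika (7/27) clears that bar, contributing 46; the remaining 4 contribute 0. Total contributed: 46.
The chores-and-supplies kitty pays out 4.2 × 46 = 193.20 in total (split across the unequal shares, but the aggregate is all that matters for the group sum).
The 4 free-riders keep 46 each, adding 184. Group total = 184 + 193.20 = 377.20.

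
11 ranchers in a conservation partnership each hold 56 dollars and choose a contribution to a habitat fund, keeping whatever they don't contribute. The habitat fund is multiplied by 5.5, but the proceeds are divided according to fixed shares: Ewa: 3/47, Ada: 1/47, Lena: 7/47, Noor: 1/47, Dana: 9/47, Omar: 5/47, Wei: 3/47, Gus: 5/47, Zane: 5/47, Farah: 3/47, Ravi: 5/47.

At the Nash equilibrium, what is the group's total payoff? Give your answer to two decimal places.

868.00 dollars

Each unit j contributes comes back to j as 5.5 × (j's share), so j prefers to contribute only if that share exceeds 1/5.5 = 0.1818; otherwise keeping the unit dominates.
The only share above 0.1818 is Dana's 9/47, contributing 56; the remaining 10 contribute 0. Total contributed: 56.
The habitat fund pays out 5.5 × 56 = 308.00 in total (split across the unequal shares, but the aggregate is all that matters for the group sum).
The 10 free-riders keep 56 each, adding 560. Group total = 560 + 308.00 = 868.00.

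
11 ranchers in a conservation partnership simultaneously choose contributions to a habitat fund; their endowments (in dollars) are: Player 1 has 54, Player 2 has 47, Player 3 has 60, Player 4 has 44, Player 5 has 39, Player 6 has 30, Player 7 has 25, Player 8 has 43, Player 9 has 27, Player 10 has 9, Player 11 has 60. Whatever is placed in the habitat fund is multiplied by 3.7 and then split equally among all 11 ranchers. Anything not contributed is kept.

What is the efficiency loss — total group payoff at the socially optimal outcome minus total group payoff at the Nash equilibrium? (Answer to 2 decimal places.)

1182.60 dollars

The private return per contributed unit is 3.7/11 = 0.3364 < 1 for every player regardless of endowment, so the Nash equilibrium is zero contribution and the group total is Σ E_j = 54 + 47 + 60 + 44 + 39 + 30 + 25 + 43 + 27 + 9 + 60 = 438.
Each contributed unit returns 3.700 to the group, so the social optimum is full contribution by everyone: group total = 3.700 × 438 = 1620.60.
Efficiency loss = (3.700 − 1) × 438 = 1182.60.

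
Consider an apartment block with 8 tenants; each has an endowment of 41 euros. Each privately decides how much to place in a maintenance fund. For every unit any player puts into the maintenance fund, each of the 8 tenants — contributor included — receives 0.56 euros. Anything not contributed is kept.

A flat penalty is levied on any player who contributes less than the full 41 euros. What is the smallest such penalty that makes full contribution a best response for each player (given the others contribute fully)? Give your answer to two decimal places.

Given the others contribute fully, the best deviation is to contribute 0 (any partial contribution still incurs the fine and gives up units whose private return 0.56 is below 1).
Deviating from 41 to 0 saves 41 euros but forfeits the deviator's share of the drop in the maintenance fund: 0.56 × 41 = 22.96.
So the deviation gain is 41 − 22.96 = 18.04, and the fine must be at least 18.04 euros to wipe it out.

18.04 euros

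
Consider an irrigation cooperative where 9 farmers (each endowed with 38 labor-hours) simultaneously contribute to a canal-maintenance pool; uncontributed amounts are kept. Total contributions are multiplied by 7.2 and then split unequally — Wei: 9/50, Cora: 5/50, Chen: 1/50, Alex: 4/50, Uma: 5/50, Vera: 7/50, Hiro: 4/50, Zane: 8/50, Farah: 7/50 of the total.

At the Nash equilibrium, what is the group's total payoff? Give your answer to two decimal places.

1284.40 labor-hours

Each unit j contributes comes back to j as 7.2 × (j's share), so j prefers to contribute only if that share exceeds 1/7.2 = 0.1389; otherwise keeping the unit dominates.
Wei, Vera, Zane and Farah are above the threshold, contributing 38 each; the remaining 5 contribute 0. Total contributed: 152.
The canal-maintenance pool pays out 7.2 × 152 = 1094.40 in total (split across the unequal shares, but the aggregate is all that matters for the group sum).
The 5 free-riders keep 38 each, adding 190. Group total = 190 + 1094.40 = 1284.40.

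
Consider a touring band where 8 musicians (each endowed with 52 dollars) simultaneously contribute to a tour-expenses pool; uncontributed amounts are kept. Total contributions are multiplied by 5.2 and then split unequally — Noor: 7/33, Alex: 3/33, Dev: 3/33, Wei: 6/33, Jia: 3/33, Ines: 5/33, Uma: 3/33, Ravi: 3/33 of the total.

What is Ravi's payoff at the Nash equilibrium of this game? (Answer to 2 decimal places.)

Each unit j contributes comes back to j as 5.2 × (j's share), so j prefers to contribute only if that share exceeds 1/5.2 = 0.1923; otherwise keeping the unit dominates.
Only Noor (7/33) clears that bar, contributing 52; the remaining 7 contribute 0. Total contributed: 52.
Ravi keeps 52 and receives 5.2 × 52 × 3/33 = 24.58 from the tour-expenses pool, for a payoff of 76.58.

76.58 dollars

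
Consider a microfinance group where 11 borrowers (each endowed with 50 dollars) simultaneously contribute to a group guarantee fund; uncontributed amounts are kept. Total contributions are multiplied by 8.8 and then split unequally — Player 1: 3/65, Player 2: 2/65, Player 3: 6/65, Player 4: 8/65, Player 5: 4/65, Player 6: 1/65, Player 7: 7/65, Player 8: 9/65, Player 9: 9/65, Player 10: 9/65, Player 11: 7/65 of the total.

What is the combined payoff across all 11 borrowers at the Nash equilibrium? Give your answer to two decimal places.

2110.00 dollars

Each unit j contributes comes back to j as 8.8 × (j's share), so j prefers to contribute only if that share exceeds 1/8.8 = 0.1136; otherwise keeping the unit dominates.
Player 4, Player 8, Player 9 and Player 10 are above the threshold, contributing 50 each; the remaining 7 contribute 0. Total contributed: 200.
The group guarantee fund pays out 8.8 × 200 = 1760.00 in total (split across the unequal shares, but the aggregate is all that matters for the group sum).
The 7 free-riders keep 50 each, adding 350. Group total = 350 + 1760.00 = 2110.00.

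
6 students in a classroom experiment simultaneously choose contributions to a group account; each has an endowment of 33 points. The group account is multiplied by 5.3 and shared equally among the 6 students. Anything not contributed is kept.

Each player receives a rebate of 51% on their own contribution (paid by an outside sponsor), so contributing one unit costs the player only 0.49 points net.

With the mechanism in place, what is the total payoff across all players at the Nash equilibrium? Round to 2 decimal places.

With the mechanism, a contributed unit returns (5.3/6) / 0.49 = 1.8027 per unit of net cost to the contributor — now above 1 — so contributing fully is weakly dominant for every player.
So the Nash equilibrium is full contribution by all 6; the group earns 6 × (33 × 0.51 + 5.3 × 33) = 1150.38.

1150.38 points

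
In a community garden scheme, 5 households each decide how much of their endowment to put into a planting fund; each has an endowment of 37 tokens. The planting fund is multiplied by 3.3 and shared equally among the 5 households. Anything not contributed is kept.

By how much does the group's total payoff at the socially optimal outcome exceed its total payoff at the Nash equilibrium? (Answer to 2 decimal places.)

425.50 tokens

Each contributed unit returns 3.3/5 = 0.6600 to its contributor — below 1 — so contributing 0 is dominant for every player. At the Nash equilibrium everyone keeps their 37, and the group total is 5 × 37 = 185.
Each contributed unit returns 3.300 to the group as a whole (0.6600 to each of 5 players), which exceeds 1, so the social optimum is full contribution: group total = 3.300 × 185 = 610.50.
Efficiency loss = 610.50 − 185 = 425.50.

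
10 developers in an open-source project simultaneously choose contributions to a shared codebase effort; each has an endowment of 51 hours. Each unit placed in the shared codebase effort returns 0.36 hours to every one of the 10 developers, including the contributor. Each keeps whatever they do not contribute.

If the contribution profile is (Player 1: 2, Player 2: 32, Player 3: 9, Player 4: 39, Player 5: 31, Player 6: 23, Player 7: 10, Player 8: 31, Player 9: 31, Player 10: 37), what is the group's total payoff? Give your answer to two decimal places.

1147.00 hours

Total contributed: 2 + 32 + 9 + 39 + 31 + 23 + 10 + 31 + 31 + 37 = 245; total kept: 10 × 51 − 245 = 265.
The shared codebase effort pays out 0.36 × 10 × 245 = 882.00 in aggregate.
Group total = 265 + 882.00 = 1147.00.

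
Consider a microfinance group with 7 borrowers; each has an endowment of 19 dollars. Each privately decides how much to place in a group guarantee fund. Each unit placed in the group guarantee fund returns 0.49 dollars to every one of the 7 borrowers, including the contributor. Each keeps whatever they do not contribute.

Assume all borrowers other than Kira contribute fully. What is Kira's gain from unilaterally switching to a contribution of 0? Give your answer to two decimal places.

Switching from a contribution of 19 to 0 lets Kira keep an extra 19 dollars, but lowers the group guarantee fund by 19, which costs Kira their own share of that drop: 0.49 × 19 = 9.31.
Net gain = 19 − 9.31 = 9.69. The private return per contributed unit (0.49) is below 1, so free-riding is indeed the best response regardless of what the others do.

9.69 dollars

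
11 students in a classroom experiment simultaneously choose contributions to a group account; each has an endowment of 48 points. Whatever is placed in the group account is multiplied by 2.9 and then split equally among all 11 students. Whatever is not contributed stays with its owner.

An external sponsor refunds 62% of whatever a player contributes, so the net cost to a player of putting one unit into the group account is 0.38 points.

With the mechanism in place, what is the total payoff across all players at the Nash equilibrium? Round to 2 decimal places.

528.00 points

With the mechanism, a contributed unit returns (2.9/11) / 0.38 = 0.6938 per unit of net cost — still below 1 — so contributing 0 remains dominant for every player.
Everyone keeps their endowment and the group total is 11 × 48 = 528.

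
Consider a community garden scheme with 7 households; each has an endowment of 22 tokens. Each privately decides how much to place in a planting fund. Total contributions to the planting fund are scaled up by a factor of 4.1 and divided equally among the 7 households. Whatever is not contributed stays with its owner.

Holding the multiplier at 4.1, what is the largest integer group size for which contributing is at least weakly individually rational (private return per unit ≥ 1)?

Private return per unit is 4.1/(group size), which is ≥ 1 whenever the group size is ≤ 4.1.
The largest such integer is 4.

4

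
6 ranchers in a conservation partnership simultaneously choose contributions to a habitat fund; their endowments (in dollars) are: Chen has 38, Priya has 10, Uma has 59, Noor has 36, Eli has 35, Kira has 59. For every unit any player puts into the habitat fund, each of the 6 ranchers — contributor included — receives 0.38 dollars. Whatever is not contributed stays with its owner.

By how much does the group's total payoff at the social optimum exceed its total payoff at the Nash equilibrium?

303.36 dollars

The private return per contributed unit is 0.38 < 1 for everyone, so the Nash equilibrium is zero contribution and the group total is Σ E_j = 38 + 10 + 59 + 36 + 35 + 59 = 237.
Each contributed unit returns 2.280 to the group, so the social optimum is full contribution by everyone: group total = 2.280 × 237 = 540.36.
Efficiency loss = (2.280 − 1) × 237 = 303.36.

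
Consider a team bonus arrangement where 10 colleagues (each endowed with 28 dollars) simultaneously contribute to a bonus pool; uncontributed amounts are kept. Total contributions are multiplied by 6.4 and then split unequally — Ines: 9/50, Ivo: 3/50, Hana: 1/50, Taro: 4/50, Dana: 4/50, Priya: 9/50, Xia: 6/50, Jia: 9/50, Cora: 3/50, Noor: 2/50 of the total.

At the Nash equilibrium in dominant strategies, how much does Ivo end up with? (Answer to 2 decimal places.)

60.26 dollars

Each unit j contributes comes back to j as 6.4 × (j's share), so j prefers to contribute only if that share exceeds 1/6.4 = 0.1563; otherwise keeping the unit dominates.
The shares above 0.1563 belong to Ines, Priya and Jia, contributing 28 each; the remaining 7 contribute 0. Total contributed: 84.
Ivo keeps 28 and receives 6.4 × 84 × 3/50 = 32.26 from the bonus pool, for a payoff of 60.26.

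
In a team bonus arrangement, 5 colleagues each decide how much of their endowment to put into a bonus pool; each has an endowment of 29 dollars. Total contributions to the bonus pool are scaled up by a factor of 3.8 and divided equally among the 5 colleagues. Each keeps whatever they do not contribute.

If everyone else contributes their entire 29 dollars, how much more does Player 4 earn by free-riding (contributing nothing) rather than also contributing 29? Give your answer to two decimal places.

6.96 dollars

Switching from a contribution of 29 to 0 lets Player 4 keep an extra 29 dollars, but lowers the bonus pool by 29, which costs Player 4 their own share of that drop: 3.8/5 × 29 = 22.04.
Net gain = 29 − 22.04 = 6.96. The private return per contributed unit (0.7600) is below 1, so free-riding is indeed the best response regardless of what the others do.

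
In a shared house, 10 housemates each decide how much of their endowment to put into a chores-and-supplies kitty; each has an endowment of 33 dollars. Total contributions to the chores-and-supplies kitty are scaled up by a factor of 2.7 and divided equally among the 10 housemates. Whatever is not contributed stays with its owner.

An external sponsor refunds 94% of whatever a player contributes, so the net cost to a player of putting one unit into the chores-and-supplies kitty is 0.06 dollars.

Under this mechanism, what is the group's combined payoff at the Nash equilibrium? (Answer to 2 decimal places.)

1201.20 dollars

With the mechanism, a contributed unit returns (2.7/10) / 0.06 = 4.5000 per unit of net cost to the contributor — now above 1 — so contributing fully is weakly dominant for every player.
At the Nash equilibrium everyone contributes 33. Group total payoff = 10 × (33 × 0.94 + 2.7 × 33) = 1201.20.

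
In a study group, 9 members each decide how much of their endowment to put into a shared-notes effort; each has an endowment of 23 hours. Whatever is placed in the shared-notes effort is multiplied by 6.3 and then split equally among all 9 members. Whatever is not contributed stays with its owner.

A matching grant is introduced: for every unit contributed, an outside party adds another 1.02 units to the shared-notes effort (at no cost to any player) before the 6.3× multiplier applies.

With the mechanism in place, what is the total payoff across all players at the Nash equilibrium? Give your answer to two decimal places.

The effective private return per unit is now 6.3 × 2.02 / 9 = 1.4140 > 1, so every player's dominant strategy flips to full contribution.
So the Nash equilibrium is full contribution by all 9; the group earns 6.3 × 2.02 × 207 = 2634.28.

2634.28 hours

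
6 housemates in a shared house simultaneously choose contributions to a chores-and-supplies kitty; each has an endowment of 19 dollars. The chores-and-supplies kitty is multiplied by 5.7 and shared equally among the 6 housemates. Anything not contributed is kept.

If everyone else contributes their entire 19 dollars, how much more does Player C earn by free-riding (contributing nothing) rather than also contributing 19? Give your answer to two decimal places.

0.95 dollars

Switching from a contribution of 19 to 0 lets Player C keep an extra 19 dollars, but lowers the chores-and-supplies kitty by 19, which costs Player C their own share of that drop: 5.7/6 × 19 = 18.05.
Net gain = 19 − 18.05 = 0.95. The private return per contributed unit (0.9500) is below 1, so free-riding is indeed the best response regardless of what the others do.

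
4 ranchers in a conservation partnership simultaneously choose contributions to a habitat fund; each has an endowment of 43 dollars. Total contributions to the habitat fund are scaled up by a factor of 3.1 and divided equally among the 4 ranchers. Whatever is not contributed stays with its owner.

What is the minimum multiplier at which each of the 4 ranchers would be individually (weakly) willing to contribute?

A contributed unit returns (multiplier)/4 to its contributor.
This reaches 1 exactly when the multiplier is 4.

4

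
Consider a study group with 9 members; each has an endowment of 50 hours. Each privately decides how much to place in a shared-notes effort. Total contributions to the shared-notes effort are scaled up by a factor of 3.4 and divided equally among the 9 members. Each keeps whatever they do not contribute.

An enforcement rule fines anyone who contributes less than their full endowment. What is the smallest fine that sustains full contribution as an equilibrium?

Given the others contribute fully, the best deviation is to contribute 0 (any partial contribution still incurs the fine and gives up units whose private return 0.3778 is below 1).
Deviating from 50 to 0 saves 50 hours but forfeits the deviator's share of the drop in the shared-notes effort: 3.4/9 × 50 = 18.89.
So the deviation gain is 50 − 18.89 = 31.11, and the fine must be at least 31.11 hours to wipe it out.

31.11 hours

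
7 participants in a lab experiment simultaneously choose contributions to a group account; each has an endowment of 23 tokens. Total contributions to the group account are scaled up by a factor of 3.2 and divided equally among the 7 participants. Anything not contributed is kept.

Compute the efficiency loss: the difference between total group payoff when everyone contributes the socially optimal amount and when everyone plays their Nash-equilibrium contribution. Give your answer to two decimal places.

Each contributed unit returns 3.2/7 = 0.4571 to its contributor — below 1 — so contributing 0 is dominant for every player. At the Nash equilibrium everyone keeps their 23, and the group total is 7 × 23 = 161.
Each contributed unit returns 3.200 to the group as a whole (0.4571 to each of 7 players), which exceeds 1, so the social optimum is full contribution: group total = 3.200 × 161 = 515.20.
Efficiency loss = 515.20 − 161 = 354.20.

354.20 tokens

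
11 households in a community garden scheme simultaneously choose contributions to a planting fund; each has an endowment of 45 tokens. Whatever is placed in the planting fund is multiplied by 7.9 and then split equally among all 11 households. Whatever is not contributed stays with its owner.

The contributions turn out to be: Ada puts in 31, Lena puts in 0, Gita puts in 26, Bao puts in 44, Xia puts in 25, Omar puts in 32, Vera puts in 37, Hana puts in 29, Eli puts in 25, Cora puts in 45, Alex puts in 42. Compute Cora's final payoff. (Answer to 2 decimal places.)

Total contributed: 31 + 0 + 26 + 44 + 25 + 32 + 37 + 29 + 25 + 45 + 42 = 336.
Each receives 7.9 × 336 / 11 = 241.31 from the planting fund.
Cora keeps 45 − 45 = 0, so Cora's payoff is 0 + 241.31 = 241.31.

241.31 tokens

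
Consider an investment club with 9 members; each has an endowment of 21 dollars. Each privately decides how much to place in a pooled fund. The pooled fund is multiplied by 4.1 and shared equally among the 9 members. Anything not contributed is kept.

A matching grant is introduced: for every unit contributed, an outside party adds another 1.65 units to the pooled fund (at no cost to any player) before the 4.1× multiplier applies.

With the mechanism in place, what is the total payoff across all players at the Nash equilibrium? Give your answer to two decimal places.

2053.49 dollars

The effective private return per unit is now 4.1 × 2.65 / 9 = 1.2072 > 1, so every player's dominant strategy flips to full contribution.
So the Nash equilibrium is full contribution by all 9; the group earns 4.1 × 2.65 × 189 = 2053.49.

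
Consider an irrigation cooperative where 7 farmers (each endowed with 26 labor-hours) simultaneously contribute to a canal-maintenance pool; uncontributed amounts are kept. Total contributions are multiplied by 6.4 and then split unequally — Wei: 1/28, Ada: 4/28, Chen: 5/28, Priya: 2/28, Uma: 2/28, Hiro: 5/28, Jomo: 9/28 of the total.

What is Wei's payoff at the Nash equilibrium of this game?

Each unit j contributes comes back to j as 6.4 × (j's share), so j prefers to contribute only if that share exceeds 1/6.4 = 0.1563; otherwise keeping the unit dominates.
The shares above 0.1563 belong to Chen, Hiro and Jomo, contributing 26 each; the remaining 4 contribute 0. Total contributed: 78.
Wei keeps 26 and receives 6.4 × 78 × 1/28 = 17.83 from the canal-maintenance pool, for a payoff of 43.83.

43.83 labor-hours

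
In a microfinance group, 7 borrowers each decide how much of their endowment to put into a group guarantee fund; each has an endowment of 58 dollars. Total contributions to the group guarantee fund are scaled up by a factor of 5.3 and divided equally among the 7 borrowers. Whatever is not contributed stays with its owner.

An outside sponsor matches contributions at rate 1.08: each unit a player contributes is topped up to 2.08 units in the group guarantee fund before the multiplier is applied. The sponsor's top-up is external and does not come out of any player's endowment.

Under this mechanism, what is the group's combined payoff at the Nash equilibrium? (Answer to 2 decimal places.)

The effective private return per unit is now 5.3 × 2.08 / 7 = 1.5749 > 1, so every player's dominant strategy flips to full contribution.
At the Nash equilibrium everyone contributes 58. Group total payoff = 5.3 × 2.08 × 406 = 4475.74.

4475.74 dollars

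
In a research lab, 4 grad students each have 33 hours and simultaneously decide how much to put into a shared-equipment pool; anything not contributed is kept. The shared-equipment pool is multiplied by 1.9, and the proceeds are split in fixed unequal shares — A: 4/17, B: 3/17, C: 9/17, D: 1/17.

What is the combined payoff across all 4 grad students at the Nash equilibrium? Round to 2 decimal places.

For player j, contributing a unit is worthwhile iff 1.9 × (j's share) ≥ 1, i.e. iff j's share is at least 0.5263.
Only C (9/17) clears that bar, contributing 33; the remaining 3 contribute 0. Total contributed: 33.
The shared-equipment pool pays out 1.9 × 33 = 62.70 in total (split across the unequal shares, but the aggregate is all that matters for the group sum).
The 3 free-riders keep 33 each, adding 99. Group total = 99 + 62.70 = 161.70.

161.70 hours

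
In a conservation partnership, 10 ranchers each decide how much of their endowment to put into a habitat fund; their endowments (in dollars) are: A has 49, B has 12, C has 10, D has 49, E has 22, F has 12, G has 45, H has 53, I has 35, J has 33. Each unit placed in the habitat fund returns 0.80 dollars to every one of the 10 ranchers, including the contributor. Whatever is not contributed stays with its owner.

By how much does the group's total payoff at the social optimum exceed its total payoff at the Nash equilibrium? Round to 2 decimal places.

The private return per contributed unit is 0.80 < 1 for everyone, so the Nash equilibrium is zero contribution and the group total is Σ E_j = 49 + 12 + 10 + 49 + 22 + 12 + 45 + 53 + 35 + 33 = 320.
Each contributed unit returns 8.000 to the group, so the social optimum is full contribution by everyone: group total = 8.000 × 320 = 2560.00.
Efficiency loss = (8.000 − 1) × 320 = 2240.00.

2240.00 dollars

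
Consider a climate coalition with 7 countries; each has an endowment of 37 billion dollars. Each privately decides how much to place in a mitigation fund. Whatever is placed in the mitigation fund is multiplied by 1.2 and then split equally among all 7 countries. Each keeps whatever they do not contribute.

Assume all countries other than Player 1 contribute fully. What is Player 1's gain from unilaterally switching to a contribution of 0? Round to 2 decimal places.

Switching from a contribution of 37 to 0 lets Player 1 keep an extra 37 billion dollars, but lowers the mitigation fund by 37, which costs Player 1 their own share of that drop: 1.2/7 × 37 = 6.34.
Net gain = 37 − 6.34 = 30.66. The private return per contributed unit (0.1714) is below 1, so free-riding is indeed the best response regardless of what the others do.

30.66 billion dollars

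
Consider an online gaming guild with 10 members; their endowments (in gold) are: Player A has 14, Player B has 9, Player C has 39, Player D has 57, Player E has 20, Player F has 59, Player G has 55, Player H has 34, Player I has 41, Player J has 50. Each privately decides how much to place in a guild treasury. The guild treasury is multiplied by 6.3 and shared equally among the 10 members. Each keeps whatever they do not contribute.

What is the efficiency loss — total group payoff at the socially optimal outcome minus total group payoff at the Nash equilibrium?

2003.40 gold

The private return per contributed unit is 6.3/10 = 0.6300 < 1 for every player regardless of endowment, so the Nash equilibrium is zero contribution and the group total is Σ E_j = 14 + 9 + 39 + 57 + 20 + 59 + 55 + 34 + 41 + 50 = 378.
Each contributed unit returns 6.300 to the group, so the social optimum is full contribution by everyone: group total = 6.300 × 378 = 2381.40.
Efficiency loss = (6.300 − 1) × 378 = 2003.40.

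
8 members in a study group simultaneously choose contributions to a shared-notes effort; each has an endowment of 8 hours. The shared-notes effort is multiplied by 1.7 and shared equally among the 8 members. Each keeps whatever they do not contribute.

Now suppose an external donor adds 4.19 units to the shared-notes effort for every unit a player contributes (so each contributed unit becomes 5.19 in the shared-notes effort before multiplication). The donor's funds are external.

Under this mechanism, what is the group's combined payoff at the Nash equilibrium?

With the mechanism, a contributed unit returns 1.7 × 5.19 / 8 = 1.1029 per unit of net cost to the contributor — now above 1 — so contributing fully is weakly dominant for every player.
So the Nash equilibrium is full contribution by all 8; the group earns 1.7 × 5.19 × 64 = 564.67.

564.67 hours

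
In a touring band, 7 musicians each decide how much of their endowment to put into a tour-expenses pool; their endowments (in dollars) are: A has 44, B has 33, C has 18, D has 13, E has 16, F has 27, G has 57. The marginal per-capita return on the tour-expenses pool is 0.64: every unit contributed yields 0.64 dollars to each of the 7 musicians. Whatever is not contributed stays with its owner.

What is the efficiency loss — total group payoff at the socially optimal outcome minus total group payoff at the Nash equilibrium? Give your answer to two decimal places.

The private return per contributed unit is 0.64 < 1 for everyone, so the Nash equilibrium is zero contribution and the group total is Σ E_j = 44 + 33 + 18 + 13 + 16 + 27 + 57 = 208.
Each contributed unit returns 4.480 to the group, so the social optimum is full contribution by everyone: group total = 4.480 × 208 = 931.84.
Efficiency loss = (4.480 − 1) × 208 = 723.84.

723.84 dollars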